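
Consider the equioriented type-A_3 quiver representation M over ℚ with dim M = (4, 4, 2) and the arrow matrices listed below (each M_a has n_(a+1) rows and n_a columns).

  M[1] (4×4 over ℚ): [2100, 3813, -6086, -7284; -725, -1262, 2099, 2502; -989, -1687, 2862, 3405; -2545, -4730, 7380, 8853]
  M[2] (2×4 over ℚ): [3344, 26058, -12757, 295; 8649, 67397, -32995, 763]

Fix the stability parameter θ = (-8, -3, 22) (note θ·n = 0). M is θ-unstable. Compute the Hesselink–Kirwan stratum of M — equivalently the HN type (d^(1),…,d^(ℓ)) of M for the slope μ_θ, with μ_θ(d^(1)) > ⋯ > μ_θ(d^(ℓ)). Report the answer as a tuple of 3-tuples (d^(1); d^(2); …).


Barcode: M ≅ I[1,1], I[1,2], I[1,3]^2, I[2,2]. HN layers by μ_θ (3 steps, strictly decreasing):
  μ^(1)=22; μ^(2)=-3; μ^(3)=-8

((0, 0, 2); (0, 4, 0); (4, 0, 0))


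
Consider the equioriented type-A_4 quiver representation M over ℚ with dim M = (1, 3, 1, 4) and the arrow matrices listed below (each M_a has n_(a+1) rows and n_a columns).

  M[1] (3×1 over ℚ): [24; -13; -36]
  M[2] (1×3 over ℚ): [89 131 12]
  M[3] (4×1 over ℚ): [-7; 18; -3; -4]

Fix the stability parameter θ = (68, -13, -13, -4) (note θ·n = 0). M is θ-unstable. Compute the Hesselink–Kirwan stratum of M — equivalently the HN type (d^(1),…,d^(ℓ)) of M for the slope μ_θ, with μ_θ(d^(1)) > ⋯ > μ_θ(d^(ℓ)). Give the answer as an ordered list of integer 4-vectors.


Barcode: M ≅ I[1,4], I[2,2]^2, I[4,4]^3. HN layers by μ_θ (3 steps, strictly decreasing):
  μ^(1)=19/2; μ^(2)=-4; μ^(3)=-13

((1, 1, 1, 1); (0, 0, 0, 3); (0, 2, 0, 0))


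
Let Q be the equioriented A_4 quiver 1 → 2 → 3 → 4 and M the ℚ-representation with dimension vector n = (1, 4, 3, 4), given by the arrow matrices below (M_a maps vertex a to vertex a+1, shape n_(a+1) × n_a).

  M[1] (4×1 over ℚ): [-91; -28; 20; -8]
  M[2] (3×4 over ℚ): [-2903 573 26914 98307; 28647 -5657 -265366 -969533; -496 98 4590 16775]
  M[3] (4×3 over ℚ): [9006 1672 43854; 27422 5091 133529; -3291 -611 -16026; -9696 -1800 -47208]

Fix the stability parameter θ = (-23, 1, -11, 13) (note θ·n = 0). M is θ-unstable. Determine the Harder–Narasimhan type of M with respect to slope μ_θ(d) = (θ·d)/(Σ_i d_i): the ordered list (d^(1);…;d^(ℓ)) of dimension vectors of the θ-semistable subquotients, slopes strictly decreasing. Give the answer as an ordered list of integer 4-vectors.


Via rank(M_{q-1}∘⋯∘M_p): M ≅ I[1,4], I[2,2]^2, I[2,3], I[3,4], I[4,4]^2.
μ_θ-semistable layers: μ^(1)=13; μ^(2)=1; μ^(3)=-5; μ^(4)=-11; μ^(5)=-23

((0, 0, 0, 4); (0, 2, 0, 0); (0, 2, 2, 0); (0, 0, 1, 0); (1, 0, 0, 0))


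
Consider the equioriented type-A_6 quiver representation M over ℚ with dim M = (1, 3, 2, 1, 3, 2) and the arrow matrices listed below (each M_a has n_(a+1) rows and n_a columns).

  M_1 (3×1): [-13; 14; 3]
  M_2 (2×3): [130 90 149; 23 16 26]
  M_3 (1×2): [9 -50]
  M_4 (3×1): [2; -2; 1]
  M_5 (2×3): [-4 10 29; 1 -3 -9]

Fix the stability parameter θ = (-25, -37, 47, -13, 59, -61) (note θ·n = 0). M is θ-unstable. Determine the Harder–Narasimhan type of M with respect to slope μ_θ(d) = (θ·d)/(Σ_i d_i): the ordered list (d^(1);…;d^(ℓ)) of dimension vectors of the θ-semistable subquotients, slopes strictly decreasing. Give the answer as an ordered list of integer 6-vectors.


Barcode: M ≅ I[1,6], I[2,2], I[2,3], I[5,5], I[5,6]. HN layers by μ_θ (6 steps, strictly decreasing):
  μ^(1)=59; μ^(2)=47; μ^(3)=8; μ^(4)=-1; μ^(5)=-31; μ^(6)=-37

((0, 0, 0, 0, 1, 0); (0, 0, 1, 0, 0, 0); (0, 0, 1, 1, 1, 1); (0, 0, 0, 0, 1, 1); (1, 1, 0, 0, 0, 0); (0, 2, 0, 0, 0, 0))


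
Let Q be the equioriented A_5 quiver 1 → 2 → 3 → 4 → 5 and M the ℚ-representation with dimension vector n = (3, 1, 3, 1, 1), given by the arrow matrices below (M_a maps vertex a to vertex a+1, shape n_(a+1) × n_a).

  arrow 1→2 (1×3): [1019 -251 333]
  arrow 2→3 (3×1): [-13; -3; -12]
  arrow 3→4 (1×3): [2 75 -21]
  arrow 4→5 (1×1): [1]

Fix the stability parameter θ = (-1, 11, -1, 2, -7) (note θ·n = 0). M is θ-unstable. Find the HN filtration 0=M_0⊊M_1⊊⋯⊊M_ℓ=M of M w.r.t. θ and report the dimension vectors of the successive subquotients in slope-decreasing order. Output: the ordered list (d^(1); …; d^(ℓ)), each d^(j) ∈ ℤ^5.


Interval decomposition of M: I[1,1]^2, I[1,5], I[3,3]^2.
HN type (ℓ=2): μ^(1)=5/4; μ^(2)=-1

((0, 1, 1, 1, 1); (3, 0, 2, 0, 0))


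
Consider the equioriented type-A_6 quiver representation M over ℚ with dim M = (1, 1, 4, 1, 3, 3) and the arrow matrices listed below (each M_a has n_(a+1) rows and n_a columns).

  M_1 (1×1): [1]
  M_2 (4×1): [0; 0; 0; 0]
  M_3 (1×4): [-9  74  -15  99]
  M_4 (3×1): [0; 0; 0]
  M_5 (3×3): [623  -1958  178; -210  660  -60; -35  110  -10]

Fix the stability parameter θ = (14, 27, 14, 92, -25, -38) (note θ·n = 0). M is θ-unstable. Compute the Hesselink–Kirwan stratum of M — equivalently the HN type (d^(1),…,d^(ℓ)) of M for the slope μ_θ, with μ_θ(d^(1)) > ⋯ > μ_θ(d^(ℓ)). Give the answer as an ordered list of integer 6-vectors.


Interval decomposition of M: I[1,2], I[3,3]^3, I[3,4], I[5,5]^2, I[5,6], I[6,6]^2.
HN type (ℓ=6): μ^(1)=92; μ^(2)=27; μ^(3)=14; μ^(4)=-25; μ^(5)=-63/2; μ^(6)=-38

((0, 0, 0, 1, 0, 0); (0, 1, 0, 0, 0, 0); (1, 0, 4, 0, 0, 0); (0, 0, 0, 0, 2, 0); (0, 0, 0, 0, 1, 1); (0, 0, 0, 0, 0, 2))


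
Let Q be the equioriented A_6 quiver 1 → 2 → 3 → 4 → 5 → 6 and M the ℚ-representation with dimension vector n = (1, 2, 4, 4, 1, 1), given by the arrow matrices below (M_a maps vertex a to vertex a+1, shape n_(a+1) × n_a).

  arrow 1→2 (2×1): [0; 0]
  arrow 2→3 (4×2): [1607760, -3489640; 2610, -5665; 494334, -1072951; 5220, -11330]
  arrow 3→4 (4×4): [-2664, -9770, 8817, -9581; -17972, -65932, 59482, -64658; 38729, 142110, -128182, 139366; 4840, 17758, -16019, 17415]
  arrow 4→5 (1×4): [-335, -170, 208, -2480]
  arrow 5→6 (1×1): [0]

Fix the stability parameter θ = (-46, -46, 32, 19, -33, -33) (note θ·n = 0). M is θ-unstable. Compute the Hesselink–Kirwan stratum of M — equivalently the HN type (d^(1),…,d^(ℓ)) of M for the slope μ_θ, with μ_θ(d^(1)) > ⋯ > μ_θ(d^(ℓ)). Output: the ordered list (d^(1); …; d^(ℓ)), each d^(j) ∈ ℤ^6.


Interval decomposition of M: I[1,1], I[2,2], I[2,5], I[3,3]^2, I[3,4], I[4,4]^2, I[6,6].
HN type (ℓ=6): μ^(1)=32; μ^(2)=51/2; μ^(3)=19; μ^(4)=6; μ^(5)=-33; μ^(6)=-46

((0, 0, 2, 0, 0, 0); (0, 0, 1, 1, 0, 0); (0, 0, 0, 2, 0, 0); (0, 0, 1, 1, 1, 0); (0, 0, 0, 0, 0, 1); (1, 2, 0, 0, 0, 0))


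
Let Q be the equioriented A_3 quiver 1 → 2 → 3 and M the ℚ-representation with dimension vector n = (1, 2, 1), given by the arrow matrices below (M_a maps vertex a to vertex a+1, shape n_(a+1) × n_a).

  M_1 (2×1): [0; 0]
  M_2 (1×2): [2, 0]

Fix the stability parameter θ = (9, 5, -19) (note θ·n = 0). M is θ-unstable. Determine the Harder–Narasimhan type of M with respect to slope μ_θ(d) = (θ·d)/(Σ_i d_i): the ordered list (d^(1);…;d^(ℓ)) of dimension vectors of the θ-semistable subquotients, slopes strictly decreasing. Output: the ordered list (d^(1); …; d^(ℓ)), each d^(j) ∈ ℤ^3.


Via rank(M_{q-1}∘⋯∘M_p): M ≅ I[1,1], I[2,2], I[2,3].
μ_θ-semistable layers: μ^(1)=9; μ^(2)=5; μ^(3)=-7

((1, 0, 0); (0, 1, 0); (0, 1, 1))


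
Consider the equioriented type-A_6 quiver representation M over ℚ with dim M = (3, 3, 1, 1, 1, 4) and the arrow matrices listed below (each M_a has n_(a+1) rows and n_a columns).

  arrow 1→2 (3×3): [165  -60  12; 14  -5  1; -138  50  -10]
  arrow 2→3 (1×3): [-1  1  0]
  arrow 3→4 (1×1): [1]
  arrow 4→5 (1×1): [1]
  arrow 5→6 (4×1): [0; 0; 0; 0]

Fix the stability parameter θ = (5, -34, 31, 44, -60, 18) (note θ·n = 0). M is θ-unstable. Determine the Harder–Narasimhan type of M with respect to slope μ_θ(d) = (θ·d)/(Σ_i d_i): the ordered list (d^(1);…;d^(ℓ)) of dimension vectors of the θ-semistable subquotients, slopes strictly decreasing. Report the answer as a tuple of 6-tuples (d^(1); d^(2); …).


Interval decomposition of M: I[1,1], I[1,2], I[1,5], I[2,2], I[6,6]^4.
HN type (ℓ=4): μ^(1)=18; μ^(2)=5; μ^(3)=-29/2; μ^(4)=-34

((0, 0, 0, 0, 0, 4); (1, 0, 1, 1, 1, 0); (2, 2, 0, 0, 0, 0); (0, 1, 0, 0, 0, 0))


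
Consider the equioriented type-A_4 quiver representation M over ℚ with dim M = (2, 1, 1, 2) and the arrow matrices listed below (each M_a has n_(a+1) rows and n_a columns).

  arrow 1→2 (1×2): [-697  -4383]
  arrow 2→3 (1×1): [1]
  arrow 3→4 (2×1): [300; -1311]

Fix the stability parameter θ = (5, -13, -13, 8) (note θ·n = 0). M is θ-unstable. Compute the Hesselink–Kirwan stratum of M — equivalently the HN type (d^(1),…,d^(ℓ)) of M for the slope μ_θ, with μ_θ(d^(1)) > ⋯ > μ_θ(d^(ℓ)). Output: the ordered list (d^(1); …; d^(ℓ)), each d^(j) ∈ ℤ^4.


Barcode: M ≅ I[1,1], I[1,4], I[4,4]. HN layers by μ_θ (3 steps, strictly decreasing):
  μ^(1)=8; μ^(2)=5; μ^(3)=-7

((0, 0, 0, 2); (1, 0, 0, 0); (1, 1, 1, 0))


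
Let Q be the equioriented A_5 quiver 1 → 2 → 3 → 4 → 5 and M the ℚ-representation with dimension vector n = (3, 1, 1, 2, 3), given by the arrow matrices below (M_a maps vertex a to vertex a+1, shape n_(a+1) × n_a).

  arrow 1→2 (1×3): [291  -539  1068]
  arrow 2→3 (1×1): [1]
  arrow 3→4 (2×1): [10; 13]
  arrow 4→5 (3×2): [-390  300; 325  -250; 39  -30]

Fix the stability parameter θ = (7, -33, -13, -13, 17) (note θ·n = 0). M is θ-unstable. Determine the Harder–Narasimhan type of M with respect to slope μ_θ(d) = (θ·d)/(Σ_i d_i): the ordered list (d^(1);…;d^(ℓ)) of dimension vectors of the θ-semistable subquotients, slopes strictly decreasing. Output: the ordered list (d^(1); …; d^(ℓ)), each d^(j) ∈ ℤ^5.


Interval decomposition of M: I[1,1]^2, I[1,4], I[4,5], I[5,5]^2.
HN type (ℓ=3): μ^(1)=17; μ^(2)=7; μ^(3)=-13

((0, 0, 0, 0, 3); (2, 0, 0, 0, 0); (1, 1, 1, 2, 0))


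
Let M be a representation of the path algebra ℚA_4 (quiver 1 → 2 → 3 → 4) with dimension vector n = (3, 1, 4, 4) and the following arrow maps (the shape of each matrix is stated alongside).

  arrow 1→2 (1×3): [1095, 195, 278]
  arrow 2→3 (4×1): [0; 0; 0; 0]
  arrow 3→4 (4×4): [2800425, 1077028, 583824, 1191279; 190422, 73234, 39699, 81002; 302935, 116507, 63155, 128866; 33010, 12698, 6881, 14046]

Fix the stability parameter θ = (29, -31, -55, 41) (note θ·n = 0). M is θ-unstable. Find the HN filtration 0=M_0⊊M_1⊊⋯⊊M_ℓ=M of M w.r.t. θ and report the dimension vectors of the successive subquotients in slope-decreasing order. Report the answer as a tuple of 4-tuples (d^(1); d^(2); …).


Interval decomposition of M: I[1,1]^2, I[1,2], I[3,4]^4.
HN type (ℓ=4): μ^(1)=41; μ^(2)=29; μ^(3)=-1; μ^(4)=-55

((0, 0, 0, 4); (2, 0, 0, 0); (1, 1, 0, 0); (0, 0, 4, 0))


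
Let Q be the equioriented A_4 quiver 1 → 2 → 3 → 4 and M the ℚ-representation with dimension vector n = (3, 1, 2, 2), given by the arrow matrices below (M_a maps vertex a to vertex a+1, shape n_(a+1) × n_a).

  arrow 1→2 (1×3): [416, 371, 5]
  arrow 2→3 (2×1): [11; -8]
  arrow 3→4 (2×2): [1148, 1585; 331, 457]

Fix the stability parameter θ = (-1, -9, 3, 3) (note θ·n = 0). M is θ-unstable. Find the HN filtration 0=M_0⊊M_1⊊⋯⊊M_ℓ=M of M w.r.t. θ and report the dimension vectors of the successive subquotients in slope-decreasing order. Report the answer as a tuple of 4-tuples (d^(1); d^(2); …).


Via rank(M_{q-1}∘⋯∘M_p): M ≅ I[1,1]^2, I[1,4], I[3,4].
μ_θ-semistable layers: μ^(1)=3; μ^(2)=-1; μ^(3)=-5

((0, 0, 2, 2); (2, 0, 0, 0); (1, 1, 0, 0))


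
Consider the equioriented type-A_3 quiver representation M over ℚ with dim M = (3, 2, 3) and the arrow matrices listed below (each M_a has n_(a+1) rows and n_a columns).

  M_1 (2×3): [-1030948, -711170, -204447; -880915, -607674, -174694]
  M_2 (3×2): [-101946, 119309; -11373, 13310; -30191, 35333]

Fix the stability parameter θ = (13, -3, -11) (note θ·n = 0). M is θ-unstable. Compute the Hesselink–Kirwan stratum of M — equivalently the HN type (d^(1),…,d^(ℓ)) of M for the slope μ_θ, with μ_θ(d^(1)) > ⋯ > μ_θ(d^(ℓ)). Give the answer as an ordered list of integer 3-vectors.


Via rank(M_{q-1}∘⋯∘M_p): M ≅ I[1,1], I[1,3]^2, I[3,3].
μ_θ-semistable layers: μ^(1)=13; μ^(2)=-1/3; μ^(3)=-11

((1, 0, 0); (2, 2, 2); (0, 0, 1))


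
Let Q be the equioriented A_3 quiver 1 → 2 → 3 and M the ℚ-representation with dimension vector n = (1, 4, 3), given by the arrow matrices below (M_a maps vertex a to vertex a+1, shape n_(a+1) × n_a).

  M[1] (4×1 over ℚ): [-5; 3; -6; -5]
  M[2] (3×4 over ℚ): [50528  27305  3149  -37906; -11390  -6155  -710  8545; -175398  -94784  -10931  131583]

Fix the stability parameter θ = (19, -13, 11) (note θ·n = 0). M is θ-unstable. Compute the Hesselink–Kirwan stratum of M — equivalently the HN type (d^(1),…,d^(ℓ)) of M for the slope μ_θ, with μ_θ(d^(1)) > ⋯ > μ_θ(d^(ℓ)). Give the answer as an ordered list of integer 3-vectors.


Via rank(M_{q-1}∘⋯∘M_p): M ≅ I[1,3], I[2,2]^2, I[2,3], I[3,3].
μ_θ-semistable layers: μ^(1)=11; μ^(2)=3; μ^(3)=-13

((0, 0, 3); (1, 1, 0); (0, 3, 0))


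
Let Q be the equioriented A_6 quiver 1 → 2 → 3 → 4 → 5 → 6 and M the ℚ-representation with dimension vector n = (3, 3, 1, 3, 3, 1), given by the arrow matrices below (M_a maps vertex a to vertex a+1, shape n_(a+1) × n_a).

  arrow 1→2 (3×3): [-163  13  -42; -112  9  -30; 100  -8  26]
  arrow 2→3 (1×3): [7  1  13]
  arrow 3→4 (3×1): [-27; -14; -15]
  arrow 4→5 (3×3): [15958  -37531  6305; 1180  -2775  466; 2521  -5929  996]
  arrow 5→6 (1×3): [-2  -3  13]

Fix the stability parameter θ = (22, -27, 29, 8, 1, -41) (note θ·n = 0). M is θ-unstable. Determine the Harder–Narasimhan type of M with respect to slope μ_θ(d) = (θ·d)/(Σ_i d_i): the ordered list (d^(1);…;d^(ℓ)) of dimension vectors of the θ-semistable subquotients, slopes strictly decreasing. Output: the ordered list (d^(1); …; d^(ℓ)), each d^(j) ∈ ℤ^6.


Via rank(M_{q-1}∘⋯∘M_p): M ≅ I[1,2]^2, I[1,6], I[4,5]^2.
μ_θ-semistable layers: μ^(1)=9/2; μ^(2)=-3/4; μ^(3)=-5/2

((0, 0, 0, 2, 2, 0); (0, 0, 1, 1, 1, 1); (3, 3, 0, 0, 0, 0))


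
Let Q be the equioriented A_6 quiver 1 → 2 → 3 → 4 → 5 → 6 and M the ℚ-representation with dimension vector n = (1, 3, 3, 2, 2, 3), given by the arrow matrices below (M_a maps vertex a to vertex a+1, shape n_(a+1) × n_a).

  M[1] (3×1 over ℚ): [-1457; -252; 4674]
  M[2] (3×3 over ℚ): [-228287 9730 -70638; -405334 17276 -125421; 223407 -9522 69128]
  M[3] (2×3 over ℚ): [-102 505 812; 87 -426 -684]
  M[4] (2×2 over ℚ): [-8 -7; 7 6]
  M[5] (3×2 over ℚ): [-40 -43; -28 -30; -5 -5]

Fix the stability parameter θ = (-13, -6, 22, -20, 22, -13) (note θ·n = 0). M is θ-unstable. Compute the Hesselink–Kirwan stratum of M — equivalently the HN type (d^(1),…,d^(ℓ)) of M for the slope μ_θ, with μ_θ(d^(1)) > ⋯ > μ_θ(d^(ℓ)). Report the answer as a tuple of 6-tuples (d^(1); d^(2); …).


Barcode: M ≅ I[1,6], I[2,2], I[2,6], I[3,3], I[6,6]. HN layers by μ_θ (5 steps, strictly decreasing):
  μ^(1)=22; μ^(2)=9/2; μ^(3)=1; μ^(4)=-6; μ^(5)=-13

((0, 0, 1, 0, 0, 0); (0, 0, 0, 0, 2, 2); (0, 0, 2, 2, 0, 0); (0, 3, 0, 0, 0, 0); (1, 0, 0, 0, 0, 1))


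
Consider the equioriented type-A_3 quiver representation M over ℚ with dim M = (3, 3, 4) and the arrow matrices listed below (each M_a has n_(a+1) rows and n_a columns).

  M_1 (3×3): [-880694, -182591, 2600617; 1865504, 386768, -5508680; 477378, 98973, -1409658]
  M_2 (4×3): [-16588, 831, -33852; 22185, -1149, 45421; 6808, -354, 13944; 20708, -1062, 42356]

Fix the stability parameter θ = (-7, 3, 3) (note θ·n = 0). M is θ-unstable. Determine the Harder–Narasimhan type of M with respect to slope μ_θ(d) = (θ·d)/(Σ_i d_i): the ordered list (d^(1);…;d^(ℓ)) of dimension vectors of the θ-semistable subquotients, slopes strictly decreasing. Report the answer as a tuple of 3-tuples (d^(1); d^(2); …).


Via rank(M_{q-1}∘⋯∘M_p): M ≅ I[1,1], I[1,2], I[1,3], I[2,3], I[3,3]^2.
μ_θ-semistable layers: μ^(1)=3; μ^(2)=-7

((0, 3, 4); (3, 0, 0))


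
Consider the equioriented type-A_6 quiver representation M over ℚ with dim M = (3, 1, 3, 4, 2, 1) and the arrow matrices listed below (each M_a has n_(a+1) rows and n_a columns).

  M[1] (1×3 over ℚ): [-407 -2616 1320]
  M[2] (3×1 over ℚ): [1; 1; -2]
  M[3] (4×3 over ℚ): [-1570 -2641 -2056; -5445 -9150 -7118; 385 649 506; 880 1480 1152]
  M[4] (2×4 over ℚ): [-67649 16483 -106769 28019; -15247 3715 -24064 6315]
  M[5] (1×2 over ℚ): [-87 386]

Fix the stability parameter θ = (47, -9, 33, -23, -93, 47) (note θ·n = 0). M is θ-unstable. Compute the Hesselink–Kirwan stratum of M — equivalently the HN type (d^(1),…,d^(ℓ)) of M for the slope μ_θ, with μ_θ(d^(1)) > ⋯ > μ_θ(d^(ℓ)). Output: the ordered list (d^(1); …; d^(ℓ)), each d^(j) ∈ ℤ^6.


Interval decomposition of M: I[1,1]^2, I[1,4], I[3,3], I[3,5], I[4,4], I[4,6].
HN type (ℓ=6): μ^(1)=47; μ^(2)=33; μ^(3)=12; μ^(4)=-23; μ^(5)=-83/3; μ^(6)=-58

((2, 0, 0, 0, 0, 1); (0, 0, 1, 0, 0, 0); (1, 1, 1, 1, 0, 0); (0, 0, 0, 1, 0, 0); (0, 0, 1, 1, 1, 0); (0, 0, 0, 1, 1, 0))


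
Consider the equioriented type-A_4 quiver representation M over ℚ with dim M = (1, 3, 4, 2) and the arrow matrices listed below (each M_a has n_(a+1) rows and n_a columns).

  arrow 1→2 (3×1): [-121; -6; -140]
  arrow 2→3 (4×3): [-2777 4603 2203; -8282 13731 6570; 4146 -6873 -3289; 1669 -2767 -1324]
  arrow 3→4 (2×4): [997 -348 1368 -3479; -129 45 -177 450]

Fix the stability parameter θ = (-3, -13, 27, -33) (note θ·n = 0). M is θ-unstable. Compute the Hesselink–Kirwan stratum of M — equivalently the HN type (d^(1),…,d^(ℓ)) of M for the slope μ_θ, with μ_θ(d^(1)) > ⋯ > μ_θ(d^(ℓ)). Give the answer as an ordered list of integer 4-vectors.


Barcode: M ≅ I[1,4], I[2,3], I[2,4], I[3,3]. HN layers by μ_θ (4 steps, strictly decreasing):
  μ^(1)=27; μ^(2)=-3; μ^(3)=-8; μ^(4)=-13

((0, 0, 2, 0); (0, 0, 2, 2); (1, 1, 0, 0); (0, 2, 0, 0))


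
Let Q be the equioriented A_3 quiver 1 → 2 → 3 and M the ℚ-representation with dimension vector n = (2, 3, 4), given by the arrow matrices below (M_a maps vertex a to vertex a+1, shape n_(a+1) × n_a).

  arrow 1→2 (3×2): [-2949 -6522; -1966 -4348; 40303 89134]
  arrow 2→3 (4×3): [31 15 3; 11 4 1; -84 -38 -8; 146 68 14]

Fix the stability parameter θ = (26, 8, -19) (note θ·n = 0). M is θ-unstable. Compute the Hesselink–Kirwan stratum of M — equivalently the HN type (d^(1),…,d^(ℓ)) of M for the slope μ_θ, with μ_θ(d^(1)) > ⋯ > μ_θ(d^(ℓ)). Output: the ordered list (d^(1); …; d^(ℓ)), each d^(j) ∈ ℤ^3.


Via rank(M_{q-1}∘⋯∘M_p): M ≅ I[1,1], I[1,2], I[2,3]^2, I[3,3]^2.
μ_θ-semistable layers: μ^(1)=26; μ^(2)=17; μ^(3)=-11/2; μ^(4)=-19

((1, 0, 0); (1, 1, 0); (0, 2, 2); (0, 0, 2))


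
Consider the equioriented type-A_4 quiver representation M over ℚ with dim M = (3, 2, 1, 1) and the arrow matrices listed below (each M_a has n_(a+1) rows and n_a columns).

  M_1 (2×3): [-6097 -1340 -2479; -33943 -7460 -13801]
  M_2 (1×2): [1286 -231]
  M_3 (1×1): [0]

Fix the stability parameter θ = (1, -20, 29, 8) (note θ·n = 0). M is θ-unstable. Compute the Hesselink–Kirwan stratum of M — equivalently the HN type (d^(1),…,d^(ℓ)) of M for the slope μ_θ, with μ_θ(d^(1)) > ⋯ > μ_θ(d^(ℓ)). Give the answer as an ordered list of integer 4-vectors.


Interval decomposition of M: I[1,1]^2, I[1,3], I[2,2], I[4,4].
HN type (ℓ=5): μ^(1)=29; μ^(2)=8; μ^(3)=1; μ^(4)=-19/2; μ^(5)=-20

((0, 0, 1, 0); (0, 0, 0, 1); (2, 0, 0, 0); (1, 1, 0, 0); (0, 1, 0, 0))


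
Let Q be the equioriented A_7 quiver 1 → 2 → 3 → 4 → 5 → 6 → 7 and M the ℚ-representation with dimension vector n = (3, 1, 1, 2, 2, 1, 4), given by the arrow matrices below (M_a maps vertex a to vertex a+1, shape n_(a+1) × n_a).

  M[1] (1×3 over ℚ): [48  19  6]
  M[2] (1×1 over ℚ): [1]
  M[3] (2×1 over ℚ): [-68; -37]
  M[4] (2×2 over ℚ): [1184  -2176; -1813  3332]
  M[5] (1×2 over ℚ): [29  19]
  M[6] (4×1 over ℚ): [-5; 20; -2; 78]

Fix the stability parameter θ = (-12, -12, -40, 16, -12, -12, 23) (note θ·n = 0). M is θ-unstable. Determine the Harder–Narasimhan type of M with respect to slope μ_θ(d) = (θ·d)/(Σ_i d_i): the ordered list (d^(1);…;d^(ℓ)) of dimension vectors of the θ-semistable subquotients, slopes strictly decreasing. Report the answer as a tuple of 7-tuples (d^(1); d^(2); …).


Barcode: M ≅ I[1,1]^2, I[1,4], I[4,7], I[5,5], I[7,7]^3. HN layers by μ_θ (5 steps, strictly decreasing):
  μ^(1)=23; μ^(2)=16; μ^(3)=-8/3; μ^(4)=-12; μ^(5)=-64/3

((0, 0, 0, 0, 0, 0, 4); (0, 0, 0, 1, 0, 0, 0); (0, 0, 0, 1, 1, 1, 0); (2, 0, 0, 0, 1, 0, 0); (1, 1, 1, 0, 0, 0, 0))


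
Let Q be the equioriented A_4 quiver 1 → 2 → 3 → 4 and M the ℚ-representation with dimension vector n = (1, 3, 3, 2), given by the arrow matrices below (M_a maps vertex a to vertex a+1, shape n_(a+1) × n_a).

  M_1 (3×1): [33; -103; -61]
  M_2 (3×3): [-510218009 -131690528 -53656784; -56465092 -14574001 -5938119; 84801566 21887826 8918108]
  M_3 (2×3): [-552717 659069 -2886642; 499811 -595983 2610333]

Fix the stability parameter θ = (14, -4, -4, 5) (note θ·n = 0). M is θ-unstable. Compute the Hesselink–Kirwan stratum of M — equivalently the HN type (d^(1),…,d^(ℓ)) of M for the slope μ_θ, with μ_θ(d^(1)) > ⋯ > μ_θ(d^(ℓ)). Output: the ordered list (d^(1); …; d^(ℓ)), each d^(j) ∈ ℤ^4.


Barcode: M ≅ I[1,4], I[2,3], I[2,4]. HN layers by μ_θ (3 steps, strictly decreasing):
  μ^(1)=5; μ^(2)=2; μ^(3)=-4

((0, 0, 0, 2); (1, 1, 1, 0); (0, 2, 2, 0))


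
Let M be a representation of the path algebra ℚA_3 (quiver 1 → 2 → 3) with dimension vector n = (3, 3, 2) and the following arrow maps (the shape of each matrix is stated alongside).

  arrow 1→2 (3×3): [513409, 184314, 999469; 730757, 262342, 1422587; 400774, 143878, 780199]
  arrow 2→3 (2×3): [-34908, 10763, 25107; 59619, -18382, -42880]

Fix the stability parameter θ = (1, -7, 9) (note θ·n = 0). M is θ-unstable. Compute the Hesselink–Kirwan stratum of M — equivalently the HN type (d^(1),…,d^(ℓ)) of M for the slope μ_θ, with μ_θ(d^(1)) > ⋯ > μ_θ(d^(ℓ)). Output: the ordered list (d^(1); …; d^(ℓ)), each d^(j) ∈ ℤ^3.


Via rank(M_{q-1}∘⋯∘M_p): M ≅ I[1,1], I[1,3]^2, I[2,2].
μ_θ-semistable layers: μ^(1)=9; μ^(2)=1; μ^(3)=-3; μ^(4)=-7

((0, 0, 2); (1, 0, 0); (2, 2, 0); (0, 1, 0))


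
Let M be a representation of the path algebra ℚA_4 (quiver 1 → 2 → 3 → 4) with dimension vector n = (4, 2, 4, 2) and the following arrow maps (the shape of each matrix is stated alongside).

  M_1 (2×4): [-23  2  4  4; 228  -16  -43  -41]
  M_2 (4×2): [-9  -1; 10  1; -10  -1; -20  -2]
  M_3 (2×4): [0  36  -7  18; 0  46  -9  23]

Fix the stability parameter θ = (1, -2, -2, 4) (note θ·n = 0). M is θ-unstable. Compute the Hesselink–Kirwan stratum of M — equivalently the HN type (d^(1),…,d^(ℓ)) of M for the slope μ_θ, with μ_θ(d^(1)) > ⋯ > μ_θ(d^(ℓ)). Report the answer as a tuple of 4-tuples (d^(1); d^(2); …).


Via rank(M_{q-1}∘⋯∘M_p): M ≅ I[1,1]^2, I[1,3], I[1,4], I[3,3], I[3,4].
μ_θ-semistable layers: μ^(1)=4; μ^(2)=1; μ^(3)=-1; μ^(4)=-2

((0, 0, 0, 2); (2, 0, 0, 0); (2, 2, 2, 0); (0, 0, 2, 0))


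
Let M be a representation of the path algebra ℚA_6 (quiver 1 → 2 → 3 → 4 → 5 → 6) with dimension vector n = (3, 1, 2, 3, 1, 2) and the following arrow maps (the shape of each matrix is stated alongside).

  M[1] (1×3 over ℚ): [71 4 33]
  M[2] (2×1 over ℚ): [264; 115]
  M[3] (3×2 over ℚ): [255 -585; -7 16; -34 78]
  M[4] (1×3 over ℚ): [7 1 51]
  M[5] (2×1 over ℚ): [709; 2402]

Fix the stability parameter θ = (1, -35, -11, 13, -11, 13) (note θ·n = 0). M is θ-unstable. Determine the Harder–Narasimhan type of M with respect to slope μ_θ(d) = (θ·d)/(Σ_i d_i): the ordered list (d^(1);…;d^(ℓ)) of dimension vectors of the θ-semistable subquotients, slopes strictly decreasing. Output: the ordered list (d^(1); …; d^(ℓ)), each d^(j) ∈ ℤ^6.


Barcode: M ≅ I[1,1]^2, I[1,6], I[3,4], I[4,4], I[6,6]. HN layers by μ_θ (4 steps, strictly decreasing):
  μ^(1)=13; μ^(2)=1; μ^(3)=-11; μ^(4)=-17

((0, 0, 0, 2, 0, 2); (2, 0, 0, 1, 1, 0); (0, 0, 2, 0, 0, 0); (1, 1, 0, 0, 0, 0))


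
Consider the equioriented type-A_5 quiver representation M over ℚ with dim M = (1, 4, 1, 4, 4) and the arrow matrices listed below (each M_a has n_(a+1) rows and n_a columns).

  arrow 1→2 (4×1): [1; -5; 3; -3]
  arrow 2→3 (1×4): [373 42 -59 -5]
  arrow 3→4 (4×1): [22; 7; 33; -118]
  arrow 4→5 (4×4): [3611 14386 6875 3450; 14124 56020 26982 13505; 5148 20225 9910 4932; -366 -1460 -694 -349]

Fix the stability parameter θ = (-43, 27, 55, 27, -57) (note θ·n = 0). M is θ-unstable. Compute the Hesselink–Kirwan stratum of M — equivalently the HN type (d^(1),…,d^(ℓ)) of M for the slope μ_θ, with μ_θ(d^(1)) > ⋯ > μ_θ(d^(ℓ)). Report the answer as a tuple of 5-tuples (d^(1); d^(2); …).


Via rank(M_{q-1}∘⋯∘M_p): M ≅ I[1,5], I[2,2]^3, I[4,5]^3.
μ_θ-semistable layers: μ^(1)=27; μ^(2)=13; μ^(3)=-15; μ^(4)=-43

((0, 3, 0, 0, 0); (0, 1, 1, 1, 1); (0, 0, 0, 3, 3); (1, 0, 0, 0, 0))


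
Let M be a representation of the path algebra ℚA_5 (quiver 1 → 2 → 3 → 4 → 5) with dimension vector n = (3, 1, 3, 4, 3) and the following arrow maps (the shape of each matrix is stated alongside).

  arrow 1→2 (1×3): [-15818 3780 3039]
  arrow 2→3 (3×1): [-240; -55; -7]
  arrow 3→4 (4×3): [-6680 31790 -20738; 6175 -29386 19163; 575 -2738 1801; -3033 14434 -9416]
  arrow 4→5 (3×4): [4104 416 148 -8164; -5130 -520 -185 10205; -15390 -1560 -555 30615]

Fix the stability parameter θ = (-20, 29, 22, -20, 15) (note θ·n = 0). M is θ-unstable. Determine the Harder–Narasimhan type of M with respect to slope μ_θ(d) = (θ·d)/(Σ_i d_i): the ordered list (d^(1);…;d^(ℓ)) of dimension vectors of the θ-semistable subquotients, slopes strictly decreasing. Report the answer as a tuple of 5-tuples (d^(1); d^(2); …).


Via rank(M_{q-1}∘⋯∘M_p): M ≅ I[1,1]^2, I[1,5], I[3,4]^2, I[4,4], I[5,5]^2.
μ_θ-semistable layers: μ^(1)=15; μ^(2)=31/3; μ^(3)=1; μ^(4)=-20

((0, 0, 0, 0, 3); (0, 1, 1, 1, 0); (0, 0, 2, 2, 0); (3, 0, 0, 1, 0))


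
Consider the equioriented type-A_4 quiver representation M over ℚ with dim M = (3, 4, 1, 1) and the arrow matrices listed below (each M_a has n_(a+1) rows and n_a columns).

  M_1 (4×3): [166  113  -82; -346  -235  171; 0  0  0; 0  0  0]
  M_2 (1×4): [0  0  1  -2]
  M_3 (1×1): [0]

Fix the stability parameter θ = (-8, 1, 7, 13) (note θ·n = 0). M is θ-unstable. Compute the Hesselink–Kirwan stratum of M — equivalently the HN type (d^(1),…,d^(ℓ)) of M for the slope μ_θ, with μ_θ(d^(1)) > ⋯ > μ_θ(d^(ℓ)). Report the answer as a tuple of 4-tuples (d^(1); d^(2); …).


Via rank(M_{q-1}∘⋯∘M_p): M ≅ I[1,1], I[1,2]^2, I[2,2], I[2,3], I[4,4].
μ_θ-semistable layers: μ^(1)=13; μ^(2)=7; μ^(3)=1; μ^(4)=-8

((0, 0, 0, 1); (0, 0, 1, 0); (0, 4, 0, 0); (3, 0, 0, 0))


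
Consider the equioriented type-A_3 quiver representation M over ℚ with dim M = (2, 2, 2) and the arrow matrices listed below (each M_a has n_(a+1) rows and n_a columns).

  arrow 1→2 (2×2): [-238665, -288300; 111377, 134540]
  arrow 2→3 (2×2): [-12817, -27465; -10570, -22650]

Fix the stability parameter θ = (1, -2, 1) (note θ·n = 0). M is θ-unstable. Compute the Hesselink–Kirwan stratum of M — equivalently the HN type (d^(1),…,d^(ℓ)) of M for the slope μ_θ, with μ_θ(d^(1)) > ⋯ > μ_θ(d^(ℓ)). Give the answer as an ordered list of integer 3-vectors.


Barcode: M ≅ I[1,1], I[1,2], I[2,3], I[3,3]. HN layers by μ_θ (3 steps, strictly decreasing):
  μ^(1)=1; μ^(2)=-1/2; μ^(3)=-2

((1, 0, 2); (1, 1, 0); (0, 1, 0))


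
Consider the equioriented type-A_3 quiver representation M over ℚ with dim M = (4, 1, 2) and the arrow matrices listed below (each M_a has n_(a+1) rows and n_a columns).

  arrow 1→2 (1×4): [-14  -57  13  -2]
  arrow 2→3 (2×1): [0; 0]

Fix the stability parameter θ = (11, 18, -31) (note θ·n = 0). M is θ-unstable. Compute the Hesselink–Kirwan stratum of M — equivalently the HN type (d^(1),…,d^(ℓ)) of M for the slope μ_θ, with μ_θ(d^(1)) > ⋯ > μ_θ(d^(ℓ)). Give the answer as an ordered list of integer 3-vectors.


Barcode: M ≅ I[1,1]^3, I[1,2], I[3,3]^2. HN layers by μ_θ (3 steps, strictly decreasing):
  μ^(1)=18; μ^(2)=11; μ^(3)=-31

((0, 1, 0); (4, 0, 0); (0, 0, 2))


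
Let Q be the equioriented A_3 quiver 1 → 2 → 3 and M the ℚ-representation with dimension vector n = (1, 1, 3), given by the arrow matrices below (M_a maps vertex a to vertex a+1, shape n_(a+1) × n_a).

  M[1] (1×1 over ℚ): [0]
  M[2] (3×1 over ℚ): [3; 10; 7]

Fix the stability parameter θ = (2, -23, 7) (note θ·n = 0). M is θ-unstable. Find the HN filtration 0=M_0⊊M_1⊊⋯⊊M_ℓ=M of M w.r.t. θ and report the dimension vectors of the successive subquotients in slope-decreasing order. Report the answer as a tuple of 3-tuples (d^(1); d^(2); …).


Barcode: M ≅ I[1,1], I[2,3], I[3,3]^2. HN layers by μ_θ (3 steps, strictly decreasing):
  μ^(1)=7; μ^(2)=2; μ^(3)=-23

((0, 0, 3); (1, 0, 0); (0, 1, 0))


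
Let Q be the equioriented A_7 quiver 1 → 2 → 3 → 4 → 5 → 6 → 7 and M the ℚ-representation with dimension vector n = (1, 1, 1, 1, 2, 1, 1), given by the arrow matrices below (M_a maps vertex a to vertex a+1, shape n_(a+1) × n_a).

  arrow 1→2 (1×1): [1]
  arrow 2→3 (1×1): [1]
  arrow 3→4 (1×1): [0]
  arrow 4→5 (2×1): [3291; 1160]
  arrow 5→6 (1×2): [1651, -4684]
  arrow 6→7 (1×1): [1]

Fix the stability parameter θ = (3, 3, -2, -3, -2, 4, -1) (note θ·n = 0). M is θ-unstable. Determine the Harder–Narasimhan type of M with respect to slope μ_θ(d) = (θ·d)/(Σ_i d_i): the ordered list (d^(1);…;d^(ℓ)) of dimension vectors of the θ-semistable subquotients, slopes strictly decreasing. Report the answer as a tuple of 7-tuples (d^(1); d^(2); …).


Via rank(M_{q-1}∘⋯∘M_p): M ≅ I[1,3], I[4,7], I[5,5].
μ_θ-semistable layers: μ^(1)=3/2; μ^(2)=4/3; μ^(3)=-2; μ^(4)=-3

((0, 0, 0, 0, 0, 1, 1); (1, 1, 1, 0, 0, 0, 0); (0, 0, 0, 0, 2, 0, 0); (0, 0, 0, 1, 0, 0, 0))


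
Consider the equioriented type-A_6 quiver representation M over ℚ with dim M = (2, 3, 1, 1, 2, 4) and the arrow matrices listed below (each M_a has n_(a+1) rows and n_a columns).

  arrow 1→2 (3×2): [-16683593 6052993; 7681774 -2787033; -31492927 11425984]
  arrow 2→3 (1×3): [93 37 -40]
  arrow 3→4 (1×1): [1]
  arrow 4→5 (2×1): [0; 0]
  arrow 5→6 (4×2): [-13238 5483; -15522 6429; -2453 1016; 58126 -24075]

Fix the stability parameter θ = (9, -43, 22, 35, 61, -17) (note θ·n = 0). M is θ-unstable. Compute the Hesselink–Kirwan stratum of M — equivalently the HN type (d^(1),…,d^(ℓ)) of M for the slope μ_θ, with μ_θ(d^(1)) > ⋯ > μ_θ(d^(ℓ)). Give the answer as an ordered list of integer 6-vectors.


Via rank(M_{q-1}∘⋯∘M_p): M ≅ I[1,2], I[1,4], I[2,2], I[5,6]^2, I[6,6]^2.
μ_θ-semistable layers: μ^(1)=35; μ^(2)=22; μ^(3)=-17; μ^(4)=-43

((0, 0, 0, 1, 0, 0); (0, 0, 1, 0, 2, 2); (2, 2, 0, 0, 0, 2); (0, 1, 0, 0, 0, 0))


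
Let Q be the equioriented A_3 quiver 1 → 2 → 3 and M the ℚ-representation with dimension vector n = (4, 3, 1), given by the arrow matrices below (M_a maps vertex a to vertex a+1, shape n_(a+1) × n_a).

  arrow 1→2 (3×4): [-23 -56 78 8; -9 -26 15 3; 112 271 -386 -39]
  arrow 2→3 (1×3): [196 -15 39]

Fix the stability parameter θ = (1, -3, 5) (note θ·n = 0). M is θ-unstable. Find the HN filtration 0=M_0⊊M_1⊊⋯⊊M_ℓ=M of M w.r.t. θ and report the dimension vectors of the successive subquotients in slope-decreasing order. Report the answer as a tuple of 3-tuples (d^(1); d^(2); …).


Interval decomposition of M: I[1,1], I[1,2]^2, I[1,3].
HN type (ℓ=3): μ^(1)=5; μ^(2)=1; μ^(3)=-1

((0, 0, 1); (1, 0, 0); (3, 3, 0))


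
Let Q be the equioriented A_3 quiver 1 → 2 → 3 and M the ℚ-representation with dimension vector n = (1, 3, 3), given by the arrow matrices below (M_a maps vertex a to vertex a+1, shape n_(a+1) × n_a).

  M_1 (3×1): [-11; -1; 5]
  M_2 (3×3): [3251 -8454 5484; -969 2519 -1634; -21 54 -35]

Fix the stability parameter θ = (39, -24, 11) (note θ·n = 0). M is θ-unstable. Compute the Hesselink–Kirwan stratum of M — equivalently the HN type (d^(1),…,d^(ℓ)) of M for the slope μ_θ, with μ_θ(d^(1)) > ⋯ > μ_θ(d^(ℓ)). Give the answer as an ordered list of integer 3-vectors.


Interval decomposition of M: I[1,3], I[2,3]^2.
HN type (ℓ=3): μ^(1)=11; μ^(2)=15/2; μ^(3)=-24

((0, 0, 3); (1, 1, 0); (0, 2, 0))


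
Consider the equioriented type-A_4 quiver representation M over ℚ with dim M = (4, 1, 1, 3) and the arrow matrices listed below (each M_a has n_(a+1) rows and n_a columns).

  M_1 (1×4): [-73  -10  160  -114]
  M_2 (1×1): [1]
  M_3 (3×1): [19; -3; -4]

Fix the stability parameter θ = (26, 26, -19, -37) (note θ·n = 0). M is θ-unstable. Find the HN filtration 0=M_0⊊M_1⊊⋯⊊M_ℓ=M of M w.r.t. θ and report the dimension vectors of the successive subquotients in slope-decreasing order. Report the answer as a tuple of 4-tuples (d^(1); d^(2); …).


Via rank(M_{q-1}∘⋯∘M_p): M ≅ I[1,1]^3, I[1,4], I[4,4]^2.
μ_θ-semistable layers: μ^(1)=26; μ^(2)=-1; μ^(3)=-37

((3, 0, 0, 0); (1, 1, 1, 1); (0, 0, 0, 2))


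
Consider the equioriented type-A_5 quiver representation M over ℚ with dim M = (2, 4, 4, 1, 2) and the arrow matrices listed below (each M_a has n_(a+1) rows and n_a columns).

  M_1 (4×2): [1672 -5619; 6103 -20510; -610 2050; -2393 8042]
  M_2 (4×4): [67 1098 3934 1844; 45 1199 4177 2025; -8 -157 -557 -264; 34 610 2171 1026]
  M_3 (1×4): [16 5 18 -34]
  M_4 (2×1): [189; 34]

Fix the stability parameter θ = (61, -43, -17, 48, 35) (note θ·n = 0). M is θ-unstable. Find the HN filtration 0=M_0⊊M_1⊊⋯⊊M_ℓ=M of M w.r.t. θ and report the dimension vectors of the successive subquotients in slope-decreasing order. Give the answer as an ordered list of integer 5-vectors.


Barcode: M ≅ I[1,3], I[1,5], I[2,3]^2, I[5,5]. HN layers by μ_θ (5 steps, strictly decreasing):
  μ^(1)=83/2; μ^(2)=35; μ^(3)=1/3; μ^(4)=-17; μ^(5)=-43

((0, 0, 0, 1, 1); (0, 0, 0, 0, 1); (2, 2, 2, 0, 0); (0, 0, 2, 0, 0); (0, 2, 0, 0, 0))


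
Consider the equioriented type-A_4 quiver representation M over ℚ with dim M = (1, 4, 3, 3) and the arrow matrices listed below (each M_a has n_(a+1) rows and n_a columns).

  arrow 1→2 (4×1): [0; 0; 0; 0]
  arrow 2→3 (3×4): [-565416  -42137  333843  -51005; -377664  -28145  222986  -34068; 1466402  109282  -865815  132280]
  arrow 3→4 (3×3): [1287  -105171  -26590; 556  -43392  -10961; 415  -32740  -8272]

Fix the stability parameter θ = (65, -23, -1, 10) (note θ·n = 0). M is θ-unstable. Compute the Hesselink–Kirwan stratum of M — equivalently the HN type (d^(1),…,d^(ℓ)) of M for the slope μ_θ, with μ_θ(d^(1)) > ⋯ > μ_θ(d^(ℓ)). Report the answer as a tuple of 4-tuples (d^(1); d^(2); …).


Interval decomposition of M: I[1,1], I[2,2], I[2,4]^3.
HN type (ℓ=4): μ^(1)=65; μ^(2)=10; μ^(3)=-1; μ^(4)=-23

((1, 0, 0, 0); (0, 0, 0, 3); (0, 0, 3, 0); (0, 4, 0, 0))


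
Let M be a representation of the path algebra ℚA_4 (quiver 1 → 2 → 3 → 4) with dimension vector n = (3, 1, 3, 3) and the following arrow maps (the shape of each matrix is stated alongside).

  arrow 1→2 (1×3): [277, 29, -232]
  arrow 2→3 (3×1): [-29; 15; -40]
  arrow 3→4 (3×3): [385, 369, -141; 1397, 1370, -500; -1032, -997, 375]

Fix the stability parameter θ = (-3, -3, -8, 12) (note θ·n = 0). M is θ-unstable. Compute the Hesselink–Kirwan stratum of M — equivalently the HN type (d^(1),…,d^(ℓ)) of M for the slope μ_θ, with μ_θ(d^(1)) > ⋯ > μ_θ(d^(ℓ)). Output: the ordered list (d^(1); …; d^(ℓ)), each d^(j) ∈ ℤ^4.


Via rank(M_{q-1}∘⋯∘M_p): M ≅ I[1,1]^2, I[1,4], I[3,4]^2.
μ_θ-semistable layers: μ^(1)=12; μ^(2)=-3; μ^(3)=-14/3; μ^(4)=-8

((0, 0, 0, 3); (2, 0, 0, 0); (1, 1, 1, 0); (0, 0, 2, 0))


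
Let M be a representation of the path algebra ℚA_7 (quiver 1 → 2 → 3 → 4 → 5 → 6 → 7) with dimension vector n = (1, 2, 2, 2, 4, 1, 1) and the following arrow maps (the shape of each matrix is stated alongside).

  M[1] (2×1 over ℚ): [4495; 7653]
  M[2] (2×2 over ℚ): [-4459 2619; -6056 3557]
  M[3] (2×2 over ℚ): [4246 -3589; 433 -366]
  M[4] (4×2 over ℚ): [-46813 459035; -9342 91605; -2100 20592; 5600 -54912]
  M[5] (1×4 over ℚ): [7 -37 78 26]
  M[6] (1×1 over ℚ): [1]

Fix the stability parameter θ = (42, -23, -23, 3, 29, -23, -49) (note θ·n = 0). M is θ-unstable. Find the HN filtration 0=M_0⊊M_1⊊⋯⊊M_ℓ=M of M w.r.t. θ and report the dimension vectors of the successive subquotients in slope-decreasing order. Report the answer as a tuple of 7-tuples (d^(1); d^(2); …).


Interval decomposition of M: I[1,7], I[2,5], I[5,5]^2.
HN type (ℓ=4): μ^(1)=29; μ^(2)=3; μ^(3)=-44/7; μ^(4)=-23

((0, 0, 0, 0, 3, 0, 0); (0, 0, 0, 1, 0, 0, 0); (1, 1, 1, 1, 1, 1, 1); (0, 1, 1, 0, 0, 0, 0))


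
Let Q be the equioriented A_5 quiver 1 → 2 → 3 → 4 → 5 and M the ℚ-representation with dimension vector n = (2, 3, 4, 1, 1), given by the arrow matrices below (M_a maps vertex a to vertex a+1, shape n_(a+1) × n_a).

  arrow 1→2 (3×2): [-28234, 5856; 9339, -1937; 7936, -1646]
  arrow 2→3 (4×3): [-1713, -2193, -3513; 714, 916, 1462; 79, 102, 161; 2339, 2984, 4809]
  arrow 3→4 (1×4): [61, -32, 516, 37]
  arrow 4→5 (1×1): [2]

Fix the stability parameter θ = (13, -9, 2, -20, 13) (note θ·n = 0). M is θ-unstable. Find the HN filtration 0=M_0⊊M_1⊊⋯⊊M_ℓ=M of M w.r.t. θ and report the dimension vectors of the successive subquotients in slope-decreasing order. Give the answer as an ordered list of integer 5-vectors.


Barcode: M ≅ I[1,2], I[1,5], I[2,3], I[3,3]^2. HN layers by μ_θ (4 steps, strictly decreasing):
  μ^(1)=13; μ^(2)=2; μ^(3)=-7/2; μ^(4)=-9

((0, 0, 0, 0, 1); (1, 1, 3, 0, 0); (1, 1, 1, 1, 0); (0, 1, 0, 0, 0))


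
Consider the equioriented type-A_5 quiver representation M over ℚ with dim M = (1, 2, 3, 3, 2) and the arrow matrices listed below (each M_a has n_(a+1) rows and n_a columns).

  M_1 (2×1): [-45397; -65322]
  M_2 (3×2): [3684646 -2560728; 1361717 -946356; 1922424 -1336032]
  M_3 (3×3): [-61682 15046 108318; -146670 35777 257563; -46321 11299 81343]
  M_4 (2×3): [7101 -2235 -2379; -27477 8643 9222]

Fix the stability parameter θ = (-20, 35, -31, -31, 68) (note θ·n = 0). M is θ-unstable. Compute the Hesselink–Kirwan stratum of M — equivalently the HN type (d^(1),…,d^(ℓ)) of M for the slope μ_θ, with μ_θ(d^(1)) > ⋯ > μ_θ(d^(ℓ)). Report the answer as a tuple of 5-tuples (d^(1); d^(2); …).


Interval decomposition of M: I[1,5], I[2,2], I[3,3], I[3,5], I[4,4].
HN type (ℓ=5): μ^(1)=68; μ^(2)=35; μ^(3)=-9; μ^(4)=-20; μ^(5)=-31

((0, 0, 0, 0, 2); (0, 1, 0, 0, 0); (0, 1, 1, 1, 0); (1, 0, 0, 0, 0); (0, 0, 2, 2, 0))


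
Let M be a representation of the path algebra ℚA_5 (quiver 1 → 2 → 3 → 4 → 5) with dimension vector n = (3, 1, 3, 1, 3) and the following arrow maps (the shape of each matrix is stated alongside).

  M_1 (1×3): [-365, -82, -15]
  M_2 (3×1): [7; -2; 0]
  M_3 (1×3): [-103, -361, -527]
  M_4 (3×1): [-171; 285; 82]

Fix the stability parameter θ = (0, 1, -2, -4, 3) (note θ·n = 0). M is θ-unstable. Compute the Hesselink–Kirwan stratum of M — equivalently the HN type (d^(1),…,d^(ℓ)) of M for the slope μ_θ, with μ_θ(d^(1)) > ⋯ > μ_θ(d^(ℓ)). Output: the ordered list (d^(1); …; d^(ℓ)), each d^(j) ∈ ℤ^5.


Via rank(M_{q-1}∘⋯∘M_p): M ≅ I[1,1]^2, I[1,5], I[3,3]^2, I[5,5]^2.
μ_θ-semistable layers: μ^(1)=3; μ^(2)=0; μ^(3)=-5/4; μ^(4)=-2

((0, 0, 0, 0, 3); (2, 0, 0, 0, 0); (1, 1, 1, 1, 0); (0, 0, 2, 0, 0))
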